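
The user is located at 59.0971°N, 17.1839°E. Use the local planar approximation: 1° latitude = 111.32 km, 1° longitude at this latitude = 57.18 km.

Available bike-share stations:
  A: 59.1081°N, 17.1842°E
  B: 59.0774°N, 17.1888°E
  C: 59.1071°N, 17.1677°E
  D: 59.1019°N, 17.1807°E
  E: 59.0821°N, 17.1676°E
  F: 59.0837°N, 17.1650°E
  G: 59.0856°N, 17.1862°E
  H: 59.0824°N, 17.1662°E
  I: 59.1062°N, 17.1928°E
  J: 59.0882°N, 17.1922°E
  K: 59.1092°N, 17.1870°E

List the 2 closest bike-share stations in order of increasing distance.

D, J

Distances from 59.0971°N, 17.1839°E:
A: √((0.0110·111.32)² + (0.0003·57.18)²) = √(1.499449 + 0.000294) = 1.2246 km
B: √((-0.0197·111.32)² + (0.0049·57.18)²) = √(4.809267 + 0.078502) = 2.2108 km
C: √((0.0100·111.32)² + (-0.0162·57.18)²) = √(1.239214 + 0.858061) = 1.4482 km
D: √((0.0048·111.32)² + (-0.0032·57.18)²) = √(0.285515 + 0.033480) = 0.5648 km
E: √((-0.0150·111.32)² + (-0.0163·57.18)²) = √(2.788232 + 0.868687) = 1.9123 km
F: √((-0.0134·111.32)² + (-0.0189·57.18)²) = √(2.225133 + 1.167917) = 1.8420 km
G: √((-0.0115·111.32)² + (0.0023·57.18)²) = √(1.638861 + 0.017296) = 1.2869 km
H: √((-0.0147·111.32)² + (-0.0177·57.18)²) = √(2.677818 + 1.024318) = 1.9241 km
I: √((0.0091·111.32)² + (0.0089·57.18)²) = √(1.026193 + 0.258981) = 1.1337 km
J: √((-0.0089·111.32)² + (0.0083·57.18)²) = √(0.981582 + 0.225239) = 1.0986 km
K: √((0.0121·111.32)² + (0.0031·57.18)²) = √(1.814334 + 0.031420) = 1.3586 km
Sorted: D (0.5648 km) < J (1.0986 km) < I (1.1337 km) < A (1.2246 km) < …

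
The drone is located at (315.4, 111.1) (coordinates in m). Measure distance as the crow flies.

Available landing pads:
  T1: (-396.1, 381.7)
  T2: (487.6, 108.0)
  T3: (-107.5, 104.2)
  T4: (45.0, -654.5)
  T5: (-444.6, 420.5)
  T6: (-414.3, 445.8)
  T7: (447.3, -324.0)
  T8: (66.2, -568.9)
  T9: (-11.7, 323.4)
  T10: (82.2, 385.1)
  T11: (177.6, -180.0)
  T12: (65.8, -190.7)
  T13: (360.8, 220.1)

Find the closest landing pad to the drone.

T13

Distances from (315.4, 111.1):
T1: 761.2 m
T2: 172.2 m
T3: 423.0 m
T4: 811.9 m
T5: 820.6 m
T6: 802.8 m
T7: 454.7 m
T8: 724.2 m
T9: 390.0 m
T10: 359.8 m
T11: 322.1 m
T12: 391.6 m
T13: 118.1 m
Minimum: T13 at 118.1 m.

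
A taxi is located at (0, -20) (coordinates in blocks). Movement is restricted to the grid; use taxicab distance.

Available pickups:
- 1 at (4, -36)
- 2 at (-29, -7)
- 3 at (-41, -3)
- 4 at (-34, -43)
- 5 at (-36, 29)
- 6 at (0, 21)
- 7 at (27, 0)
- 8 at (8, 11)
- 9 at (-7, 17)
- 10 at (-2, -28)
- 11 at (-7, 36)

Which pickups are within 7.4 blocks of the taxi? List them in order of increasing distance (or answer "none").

Distances from (0, -20):
1: 20 blocks
2: 42 blocks
3: 58 blocks
4: 57 blocks
5: 85 blocks
6: 41 blocks
7: 47 blocks
8: 39 blocks
9: 44 blocks
10: 10 blocks
11: 63 blocks
Threshold 7.4 blocks: none within range.

none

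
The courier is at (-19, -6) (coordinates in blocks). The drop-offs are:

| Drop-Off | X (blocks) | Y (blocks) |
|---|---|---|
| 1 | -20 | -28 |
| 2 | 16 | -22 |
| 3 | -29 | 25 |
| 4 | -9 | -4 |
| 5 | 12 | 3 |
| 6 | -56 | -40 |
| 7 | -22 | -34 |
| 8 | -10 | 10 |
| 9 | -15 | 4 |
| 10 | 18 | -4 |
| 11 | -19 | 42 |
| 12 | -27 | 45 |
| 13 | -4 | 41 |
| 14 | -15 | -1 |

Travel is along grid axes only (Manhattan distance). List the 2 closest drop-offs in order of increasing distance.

Distances from (-19, -6):
1: |-1| + |-22| = 1 + 22 = 23 blocks
2: |35| + |-16| = 35 + 16 = 51 blocks
3: |-10| + |31| = 10 + 31 = 41 blocks
4: |10| + |2| = 10 + 2 = 12 blocks
5: |31| + |9| = 31 + 9 = 40 blocks
6: |-37| + |-34| = 37 + 34 = 71 blocks
7: |-3| + |-28| = 3 + 28 = 31 blocks
8: |9| + |16| = 9 + 16 = 25 blocks
9: |4| + |10| = 4 + 10 = 14 blocks
10: |37| + |2| = 37 + 2 = 39 blocks
11: |0| + |48| = 0 + 48 = 48 blocks
12: |-8| + |51| = 8 + 51 = 59 blocks
13: |15| + |47| = 15 + 47 = 62 blocks
14: |4| + |5| = 4 + 5 = 9 blocks
Sorted: 14 (9 blocks) < 4 (12 blocks) < 9 (14 blocks) < 1 (23 blocks) < …

14, 4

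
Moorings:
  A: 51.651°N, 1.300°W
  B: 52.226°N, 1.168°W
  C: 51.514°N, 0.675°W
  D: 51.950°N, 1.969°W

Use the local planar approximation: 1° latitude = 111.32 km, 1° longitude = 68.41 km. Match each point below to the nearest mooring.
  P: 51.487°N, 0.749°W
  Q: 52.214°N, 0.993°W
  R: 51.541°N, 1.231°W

P→C; Q→B; R→A

P at 51.487°N, 0.749°W:
  A: 41.882 km
  B: 87.116 km
  C: 5.887 km
  D: 98.092 km
  → nearest: C (5.887 km)
Q at 52.214°N, 0.993°W:
  A: 66.098 km
  B: 12.046 km
  C: 80.904 km
  D: 72.950 km
  → nearest: B (12.046 km)
R at 51.541°N, 1.231°W:
  A: 13.123 km
  B: 76.376 km
  C: 38.155 km
  D: 67.984 km
  → nearest: A (13.123 km)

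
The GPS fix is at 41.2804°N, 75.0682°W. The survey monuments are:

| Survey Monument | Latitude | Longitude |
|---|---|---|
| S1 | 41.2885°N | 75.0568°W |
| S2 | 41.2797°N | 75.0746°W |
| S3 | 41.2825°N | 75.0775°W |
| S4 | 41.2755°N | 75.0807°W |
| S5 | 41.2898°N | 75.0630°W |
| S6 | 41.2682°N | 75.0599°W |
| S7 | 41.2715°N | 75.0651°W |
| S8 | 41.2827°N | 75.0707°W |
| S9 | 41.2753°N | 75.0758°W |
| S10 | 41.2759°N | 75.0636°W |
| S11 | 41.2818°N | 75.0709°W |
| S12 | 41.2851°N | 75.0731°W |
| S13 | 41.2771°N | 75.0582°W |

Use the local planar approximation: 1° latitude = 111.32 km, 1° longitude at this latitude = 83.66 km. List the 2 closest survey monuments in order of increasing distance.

Distances from 41.2804°N, 75.0682°W:
S1: √((0.0081·111.32)² + (0.0114·83.66)²) = √(0.813048 + 0.909589) = 1.3125 km
S2: √((-0.0007·111.32)² + (-0.0064·83.66)²) = √(0.006072 + 0.286679) = 0.5411 km
S3: √((0.0021·111.32)² + (-0.0093·83.66)²) = √(0.054649 + 0.605343) = 0.8124 km
S4: √((-0.0049·111.32)² + (-0.0125·83.66)²) = √(0.297535 + 1.093593) = 1.1795 km
S5: √((0.0094·111.32)² + (0.0052·83.66)²) = √(1.094970 + 0.189253) = 1.1332 km
S6: √((-0.0122·111.32)² + (0.0083·83.66)²) = √(1.844446 + 0.482161) = 1.5253 km
S7: √((-0.0089·111.32)² + (0.0031·83.66)²) = √(0.981582 + 0.067260) = 1.0241 km
S8: √((0.0023·111.32)² + (-0.0025·83.66)²) = √(0.065554 + 0.043744) = 0.3306 km
S9: √((-0.0051·111.32)² + (-0.0076·83.66)²) = √(0.322320 + 0.404262) = 0.8524 km
S10: √((-0.0045·111.32)² + (0.0046·83.66)²) = √(0.250941 + 0.148099) = 0.6317 km
S11: √((0.0014·111.32)² + (-0.0027·83.66)²) = √(0.024289 + 0.051023) = 0.2744 km
S12: √((0.0047·111.32)² + (-0.0049·83.66)²) = √(0.273742 + 0.168046) = 0.6647 km
S13: √((-0.0033·111.32)² + (0.0100·83.66)²) = √(0.134950 + 0.699900) = 0.9137 km
Sorted: S11 (0.2744 km) < S8 (0.3306 km) < S2 (0.5411 km) < S10 (0.6317 km) < …

S11, S8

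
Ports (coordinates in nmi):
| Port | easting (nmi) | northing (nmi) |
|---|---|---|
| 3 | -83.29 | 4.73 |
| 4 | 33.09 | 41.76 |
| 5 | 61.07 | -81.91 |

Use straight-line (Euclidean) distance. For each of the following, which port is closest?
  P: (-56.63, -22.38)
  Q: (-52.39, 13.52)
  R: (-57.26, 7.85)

P at (-56.63, -22.38):
  3: 38.02 nmi
  4: 110.29 nmi
  5: 131.90 nmi
  → nearest: 3 (38.02 nmi)
Q at (-52.39, 13.52):
  3: 32.13 nmi
  4: 90.02 nmi
  5: 148.26 nmi
  → nearest: 3 (32.13 nmi)
R at (-57.26, 7.85):
  3: 26.22 nmi
  4: 96.50 nmi
  5: 148.52 nmi
  → nearest: 3 (26.22 nmi)

P→3; Q→3; R→3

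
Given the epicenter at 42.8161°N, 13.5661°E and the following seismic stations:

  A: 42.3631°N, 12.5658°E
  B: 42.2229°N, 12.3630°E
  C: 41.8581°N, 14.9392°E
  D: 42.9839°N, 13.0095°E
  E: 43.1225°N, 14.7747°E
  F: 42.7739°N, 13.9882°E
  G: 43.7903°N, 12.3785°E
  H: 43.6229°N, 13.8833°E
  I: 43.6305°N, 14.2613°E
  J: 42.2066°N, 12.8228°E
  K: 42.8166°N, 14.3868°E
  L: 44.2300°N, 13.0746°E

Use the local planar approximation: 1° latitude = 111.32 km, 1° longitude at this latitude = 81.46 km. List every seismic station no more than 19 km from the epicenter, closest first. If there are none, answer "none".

Distances from 42.8161°N, 13.5661°E:
A: √((-0.4530·111.32)² + (-1.0003·81.46)²) = √(2542.979150 + 6639.713636) = 95.8264 km
B: √((-0.5932·111.32)² + (-1.2031·81.46)²) = √(4360.624395 + 9604.887116) = 118.1758 km
C: √((-0.9580·111.32)² + (1.3731·81.46)²) = √(11373.062178 + 12511.032314) = 154.5448 km
D: √((0.1678·111.32)² + (-0.5566·81.46)²) = √(348.923571 + 2055.773273) = 49.0377 km
E: √((0.3064·111.32)² + (1.2086·81.46)²) = √(1163.386225 + 9692.905783) = 104.1935 km
F: √((-0.0422·111.32)² + (0.4221·81.46)²) = √(22.068423 + 1182.277748) = 34.7037 km
G: √((0.9742·111.32)² + (-1.1876·81.46)²) = √(11760.956558 + 9358.994442) = 145.3270 km
H: √((0.8068·111.32)² + (0.3172·81.46)²) = √(8066.370658 + 667.659709) = 93.4560 km
I: √((0.8144·111.32)² + (0.6952·81.46)²) = √(8219.055732 + 3207.069255) = 106.8931 km
J: √((-0.6095·111.32)² + (-0.7433·81.46)²) = √(4603.560078 + 3666.207800) = 90.9383 km
K: √((0.0005·111.32)² + (0.8207·81.46)²) = √(0.003098 + 4469.486999) = 66.8542 km
L: √((1.4139·111.32)² + (-0.4915·81.46)²) = √(24773.295572 + 1603.008613) = 162.4078 km
Threshold 19 km: none within range.

none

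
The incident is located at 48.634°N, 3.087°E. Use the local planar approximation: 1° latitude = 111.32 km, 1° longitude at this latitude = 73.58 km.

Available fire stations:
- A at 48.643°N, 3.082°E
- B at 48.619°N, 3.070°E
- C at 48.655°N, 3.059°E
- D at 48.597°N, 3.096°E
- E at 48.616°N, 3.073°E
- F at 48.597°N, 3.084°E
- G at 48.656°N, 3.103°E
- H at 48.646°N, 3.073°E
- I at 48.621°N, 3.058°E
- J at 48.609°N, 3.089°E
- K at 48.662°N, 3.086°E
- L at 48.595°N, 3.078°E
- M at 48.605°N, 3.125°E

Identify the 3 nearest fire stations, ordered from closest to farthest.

A, H, B

Distances from 48.634°N, 3.087°E:
A: √((0.009·111.32)² + (-0.005·73.58)²) = √(1.00376 + 0.13535) = 1.067 km
B: √((-0.015·111.32)² + (-0.017·73.58)²) = √(2.78823 + 1.56465) = 2.086 km
C: √((0.021·111.32)² + (-0.028·73.58)²) = √(5.46493 + 4.24459) = 3.116 km
D: √((-0.037·111.32)² + (0.009·73.58)²) = √(16.96484 + 0.43854) = 4.172 km
E: √((-0.018·111.32)² + (-0.014·73.58)²) = √(4.01505 + 1.06115) = 2.253 km
F: √((-0.037·111.32)² + (-0.003·73.58)²) = √(16.96484 + 0.04873) = 4.125 km
G: √((0.022·111.32)² + (0.016·73.58)²) = √(5.99780 + 1.38599) = 2.717 km
H: √((0.012·111.32)² + (-0.014·73.58)²) = √(1.78447 + 1.06115) = 1.687 km
I: √((-0.013·111.32)² + (-0.029·73.58)²) = √(2.09427 + 4.55319) = 2.578 km
J: √((-0.025·111.32)² + (0.002·73.58)²) = √(7.74509 + 0.02166) = 2.787 km
K: √((0.028·111.32)² + (-0.001·73.58)²) = √(9.71544 + 0.00541) = 3.118 km
L: √((-0.039·111.32)² + (-0.009·73.58)²) = √(18.84845 + 0.43854) = 4.392 km
M: √((-0.029·111.32)² + (0.038·73.58)²) = √(10.42179 + 7.81784) = 4.271 km
Sorted: A (1.067 km) < H (1.687 km) < B (2.086 km) < E (2.253 km) < I (2.578 km) < …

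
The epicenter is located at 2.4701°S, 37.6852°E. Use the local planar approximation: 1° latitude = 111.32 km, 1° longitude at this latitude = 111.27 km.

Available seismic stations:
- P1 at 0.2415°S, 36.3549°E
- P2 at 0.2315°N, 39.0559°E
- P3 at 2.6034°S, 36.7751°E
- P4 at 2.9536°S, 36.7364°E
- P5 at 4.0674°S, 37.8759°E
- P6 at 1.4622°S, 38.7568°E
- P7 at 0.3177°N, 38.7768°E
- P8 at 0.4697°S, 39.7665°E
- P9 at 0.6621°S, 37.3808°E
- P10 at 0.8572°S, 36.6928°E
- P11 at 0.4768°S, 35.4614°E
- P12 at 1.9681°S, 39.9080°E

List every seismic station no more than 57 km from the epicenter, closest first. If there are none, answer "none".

Distances from 2.4701°S, 37.6852°E:
P1: 288.8913 km
P2: 337.2054 km
P3: 102.3483 km
P4: 118.5014 km
P5: 179.0731 km
P6: 163.7259 km
P7: 333.2607 km
P8: 321.2796 km
P9: 204.0967 km
P10: 210.7867 km
P11: 332.3623 km
P12: 253.5655 km
Threshold 57 km: none within range.

none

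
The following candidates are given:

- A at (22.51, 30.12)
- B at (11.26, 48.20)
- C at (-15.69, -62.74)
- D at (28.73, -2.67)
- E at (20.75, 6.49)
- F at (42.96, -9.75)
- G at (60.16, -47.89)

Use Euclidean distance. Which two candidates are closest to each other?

Pairwise distances:
A–B: √((-11.25)² + (18.08)²) = √(126.5625 + 326.8864) = 21.29
A–C: √((-38.20)² + (-92.86)²) = √(1459.2400 + 8622.9796) = 100.41
A–D: √((6.22)² + (-32.79)²) = √(38.6884 + 1075.1841) = 33.37
A–E: √((-1.76)² + (-23.63)²) = √(3.0976 + 558.3769) = 23.70
A–F: √((20.45)² + (-39.87)²) = √(418.2025 + 1589.6169) = 44.81
A–G: √((37.65)² + (-78.01)²) = √(1417.5225 + 6085.5601) = 86.62
B–C: √((-26.95)² + (-110.94)²) = √(726.3025 + 12307.6836) = 114.17
B–D: √((17.47)² + (-50.87)²) = √(305.2009 + 2587.7569) = 53.79
B–E: √((9.49)² + (-41.71)²) = √(90.0601 + 1739.7241) = 42.78
B–F: √((31.70)² + (-57.95)²) = √(1004.8900 + 3358.2025) = 66.05
B–G: √((48.90)² + (-96.09)²) = √(2391.2100 + 9233.2881) = 107.82
C–D: √((44.42)² + (60.07)²) = √(1973.1364 + 3608.4049) = 74.71
C–E: √((36.44)² + (69.23)²) = √(1327.8736 + 4792.7929) = 78.23
C–F: √((58.65)² + (52.99)²) = √(3439.8225 + 2807.9401) = 79.04
C–G: √((75.85)² + (14.85)²) = √(5753.2225 + 220.5225) = 77.29
D–E: √((-7.98)² + (9.16)²) = √(63.6804 + 83.9056) = 12.15
D–F: √((14.23)² + (-7.08)²) = √(202.4929 + 50.1264) = 15.89
D–G: √((31.43)² + (-45.22)²) = √(987.8449 + 2044.8484) = 55.07
E–F: √((22.21)² + (-16.24)²) = √(493.2841 + 263.7376) = 27.51
E–G: √((39.41)² + (-54.38)²) = √(1553.1481 + 2957.1844) = 67.16
F–G: √((17.20)² + (-38.14)²) = √(295.8400 + 1454.6596) = 41.84
Closest pair: D–E at 12.15.

D and E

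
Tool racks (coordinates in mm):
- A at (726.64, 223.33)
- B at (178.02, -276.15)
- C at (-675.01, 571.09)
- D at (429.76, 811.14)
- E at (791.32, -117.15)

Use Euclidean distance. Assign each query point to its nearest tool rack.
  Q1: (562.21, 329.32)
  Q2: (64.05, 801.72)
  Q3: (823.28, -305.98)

Q1 at (562.21, 329.32):
  A: 195.63 mm
  B: 717.07 mm
  C: 1260.62 mm
  D: 499.69 mm
  E: 501.82 mm
  → nearest: A (195.63 mm)
Q2 at (64.05, 801.72):
  A: 879.52 mm
  B: 1083.88 mm
  C: 774.21 mm
  D: 365.83 mm
  E: 1171.85 mm
  → nearest: D (365.83 mm)
Q3 at (823.28, -305.98):
  A: 538.06 mm
  B: 645.95 mm
  C: 1736.12 mm
  D: 1184.40 mm
  E: 191.52 mm
  → nearest: E (191.52 mm)

Q1→A; Q2→D; Q3→E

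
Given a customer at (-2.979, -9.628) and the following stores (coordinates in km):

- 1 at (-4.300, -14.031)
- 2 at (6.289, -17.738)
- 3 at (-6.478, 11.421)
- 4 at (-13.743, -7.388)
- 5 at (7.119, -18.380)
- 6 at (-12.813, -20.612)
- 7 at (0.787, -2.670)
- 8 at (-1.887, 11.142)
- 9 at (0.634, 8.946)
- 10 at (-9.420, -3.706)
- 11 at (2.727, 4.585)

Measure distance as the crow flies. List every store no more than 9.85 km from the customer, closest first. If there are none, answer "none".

Distances from (-2.979, -9.628):
1: √((-1.321)² + (-4.403)²) = √(1.74504 + 19.38641) = 4.597 km
2: √((9.268)² + (-8.110)²) = √(85.89582 + 65.77210) = 12.315 km
3: √((-3.499)² + (21.049)²) = √(12.24300 + 443.06040) = 21.338 km
4: √((-10.764)² + (2.240)²) = √(115.86370 + 5.01760) = 10.995 km
5: √((10.098)² + (-8.752)²) = √(101.96960 + 76.59750) = 13.363 km
6: √((-9.834)² + (-10.984)²) = √(96.70756 + 120.64826) = 14.743 km
7: √((3.766)² + (6.958)²) = √(14.18276 + 48.41376) = 7.912 km
8: √((1.092)² + (20.770)²) = √(1.19246 + 431.39290) = 20.799 km
9: √((3.613)² + (18.574)²) = √(13.05377 + 344.99348) = 18.922 km
10: √((-6.441)² + (5.922)²) = √(41.48648 + 35.07008) = 8.750 km
11: √((5.706)² + (14.213)²) = √(32.55844 + 202.00937) = 15.316 km
Threshold 9.85 km: 1 (4.597 km), 7 (7.912 km), 10 (8.750 km) are within range.

1, 7, 10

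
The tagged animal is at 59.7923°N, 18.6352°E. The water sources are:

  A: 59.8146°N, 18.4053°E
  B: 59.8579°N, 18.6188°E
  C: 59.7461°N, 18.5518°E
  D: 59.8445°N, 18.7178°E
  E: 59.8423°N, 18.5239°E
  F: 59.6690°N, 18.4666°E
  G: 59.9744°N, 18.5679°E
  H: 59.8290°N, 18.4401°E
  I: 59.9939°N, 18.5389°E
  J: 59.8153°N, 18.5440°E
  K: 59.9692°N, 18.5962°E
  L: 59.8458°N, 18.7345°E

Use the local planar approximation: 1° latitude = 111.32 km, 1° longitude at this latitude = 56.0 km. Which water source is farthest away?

I

Distances from 59.7923°N, 18.6352°E:
A: √((0.0223·111.32)² + (-0.2299·56.0)²) = √(6.162488 + 165.750175) = 13.1115 km
B: √((0.0656·111.32)² + (-0.0164·56.0)²) = √(53.327850 + 0.843459) = 7.3601 km
C: √((-0.0462·111.32)² + (-0.0834·56.0)²) = √(26.450284 + 21.812636) = 6.9472 km
D: √((0.0522·111.32)² + (0.0826·56.0)²) = √(33.766605 + 21.396175) = 7.4272 km
E: √((0.0500·111.32)² + (-0.1113·56.0)²) = √(30.980356 + 38.847796) = 8.3563 km
F: √((-0.1233·111.32)² + (-0.1686·56.0)²) = √(188.396378 + 89.143811) = 16.6595 km
G: √((0.1821·111.32)² + (-0.0673·56.0)²) = √(410.928523 + 14.203853) = 20.6187 km
H: √((0.0367·111.32)² + (-0.1951·56.0)²) = √(16.690853 + 119.368735) = 11.6645 km
I: √((0.2016·111.32)² + (-0.0963·56.0)²) = √(503.648391 + 29.082292) = 23.0810 km
J: √((0.0230·111.32)² + (-0.0912·56.0)²) = √(6.555443 + 26.083492) = 5.7130 km
K: √((0.1769·111.32)² + (-0.0390·56.0)²) = √(387.794871 + 4.769856) = 19.8132 km
L: √((0.0535·111.32)² + (0.0993·56.0)²) = √(35.469410 + 30.922497) = 8.1481 km
Maximum: I at 23.0810 km.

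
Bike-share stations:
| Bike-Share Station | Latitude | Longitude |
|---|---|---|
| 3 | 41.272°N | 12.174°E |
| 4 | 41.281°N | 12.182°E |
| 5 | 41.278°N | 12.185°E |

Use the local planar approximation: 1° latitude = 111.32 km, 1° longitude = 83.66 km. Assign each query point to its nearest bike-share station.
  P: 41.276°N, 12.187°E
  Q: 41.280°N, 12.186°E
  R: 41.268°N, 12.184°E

P→5; Q→5; R→3

P at 41.276°N, 12.187°E:
  3: 1.175 km
  4: 0.696 km
  5: 0.279 km
  → nearest: 5 (0.279 km)
Q at 41.280°N, 12.186°E:
  3: 1.342 km
  4: 0.353 km
  5: 0.238 km
  → nearest: 5 (0.238 km)
R at 41.268°N, 12.184°E:
  3: 0.948 km
  4: 1.457 km
  5: 1.116 km
  → nearest: 3 (0.948 km)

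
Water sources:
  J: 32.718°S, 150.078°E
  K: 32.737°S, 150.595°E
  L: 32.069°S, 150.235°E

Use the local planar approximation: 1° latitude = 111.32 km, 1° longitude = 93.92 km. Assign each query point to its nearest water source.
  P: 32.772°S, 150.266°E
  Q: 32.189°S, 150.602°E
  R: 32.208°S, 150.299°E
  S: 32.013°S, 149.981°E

P at 32.772°S, 150.266°E:
  J: √((0.054·111.32)² + (-0.188·93.92)²) = √(36.13549 + 311.76824) = 18.652 km
  K: √((0.035·111.32)² + (0.329·93.92)²) = √(15.18037 + 954.79022) = 31.144 km
  L: √((0.703·111.32)² + (-0.031·93.92)²) = √(6124.30830 + 8.47695) = 78.312 km
  → nearest: J (18.652 km)
Q at 32.189°S, 150.602°E:
  J: √((-0.529·111.32)² + (-0.524·93.92)²) = √(3467.82952 + 2422.02567) = 76.745 km
  K: √((-0.548·111.32)² + (-0.007·93.92)²) = √(3721.40993 + 0.43223) = 61.007 km
  L: √((0.120·111.32)² + (-0.367·93.92)²) = √(178.44685 + 1188.08714) = 36.967 km
  → nearest: L (36.967 km)
R at 32.208°S, 150.299°E:
  J: √((-0.510·111.32)² + (-0.221·93.92)²) = √(3223.19624 + 430.82482) = 60.448 km
  K: √((-0.529·111.32)² + (0.296·93.92)²) = √(3467.82952 + 772.85779) = 65.121 km
  L: √((0.139·111.32)² + (-0.064·93.92)²) = √(239.42858 + 36.13068) = 16.600 km
  → nearest: L (16.600 km)
S at 32.013°S, 149.981°E:
  J: √((-0.705·111.32)² + (0.097·93.92)²) = √(6159.20458 + 82.99647) = 79.008 km
  K: √((-0.724·111.32)² + (0.614·93.92)²) = √(6495.66363 + 3325.46905) = 99.102 km
  L: √((-0.056·111.32)² + (0.254·93.92)²) = √(38.86176 + 569.09347) = 24.657 km
  → nearest: L (24.657 km)

P→J; Q→L; R→L; S→L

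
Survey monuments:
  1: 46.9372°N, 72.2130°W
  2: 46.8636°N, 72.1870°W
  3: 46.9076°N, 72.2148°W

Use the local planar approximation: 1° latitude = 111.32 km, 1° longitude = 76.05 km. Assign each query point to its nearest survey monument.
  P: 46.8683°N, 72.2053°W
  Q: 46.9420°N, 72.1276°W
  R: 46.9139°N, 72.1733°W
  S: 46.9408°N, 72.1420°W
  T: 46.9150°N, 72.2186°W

P at 46.8683°N, 72.2053°W:
  1: √((0.0689·111.32)² + (-0.0077·76.05)²) = √(58.828102 + 0.342910) = 7.6923 km
  2: √((-0.0047·111.32)² + (0.0183·76.05)²) = √(0.273742 + 1.936871) = 1.4868 km
  3: √((0.0393·111.32)² + (-0.0095·76.05)²) = √(19.139540 + 0.521970) = 4.4341 km
  → nearest: 2 (1.4868 km)
Q at 46.9420°N, 72.1276°W:
  1: √((-0.0048·111.32)² + (-0.0854·76.05)²) = √(0.285515 + 42.180738) = 6.5166 km
  2: √((-0.0784·111.32)² + (-0.0594·76.05)²) = √(76.169047 + 20.406632) = 9.8273 km
  3: √((-0.0344·111.32)² + (-0.0872·76.05)²) = √(14.664366 + 43.977588) = 7.6578 km
  → nearest: 1 (6.5166 km)
R at 46.9139°N, 72.1733°W:
  1: √((0.0233·111.32)² + (-0.0397·76.05)²) = √(6.727570 + 9.115478) = 3.9803 km
  2: √((-0.0503·111.32)² + (-0.0137·76.05)²) = √(31.353236 + 1.085524) = 5.6955 km
  3: √((-0.0063·111.32)² + (-0.0415·76.05)²) = √(0.491844 + 9.960809) = 3.2331 km
  → nearest: 3 (3.2331 km)
S at 46.9408°N, 72.1420°W:
  1: √((-0.0036·111.32)² + (-0.0710·76.05)²) = √(0.160602 + 29.155140) = 5.4144 km
  2: √((-0.0772·111.32)² + (-0.0450·76.05)²) = √(73.855186 + 11.711795) = 9.2502 km
  3: √((-0.0332·111.32)² + (-0.0728·76.05)²) = √(13.659115 + 30.652168) = 6.6567 km
  → nearest: 1 (5.4144 km)
T at 46.9150°N, 72.2186°W:
  1: √((0.0222·111.32)² + (0.0056·76.05)²) = √(6.107343 + 0.181374) = 2.5077 km
  2: √((-0.0514·111.32)² + (0.0316·76.05)²) = √(32.739545 + 5.775274) = 6.2060 km
  3: √((-0.0074·111.32)² + (0.0038·76.05)²) = √(0.678594 + 0.083515) = 0.8730 km
  → nearest: 3 (0.8730 km)

P→2; Q→1; R→3; S→1; T→3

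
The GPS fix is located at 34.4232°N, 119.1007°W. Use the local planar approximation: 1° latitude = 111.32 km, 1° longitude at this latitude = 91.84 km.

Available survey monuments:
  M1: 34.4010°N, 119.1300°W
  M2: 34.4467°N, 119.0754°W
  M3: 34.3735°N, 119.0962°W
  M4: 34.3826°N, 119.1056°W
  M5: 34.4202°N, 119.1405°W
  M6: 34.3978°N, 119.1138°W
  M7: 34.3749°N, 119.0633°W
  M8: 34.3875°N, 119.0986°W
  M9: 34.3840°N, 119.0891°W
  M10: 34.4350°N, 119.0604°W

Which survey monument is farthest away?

M7

Distances from 34.4232°N, 119.1007°W:
M1: 3.6535 km
M2: 3.4989 km
M3: 5.5480 km
M4: 4.5419 km
M5: 3.6705 km
M6: 3.0728 km
M7: 6.3802 km
M8: 3.9788 km
M9: 4.4919 km
M10: 3.9273 km
Maximum: M7 at 6.3802 km.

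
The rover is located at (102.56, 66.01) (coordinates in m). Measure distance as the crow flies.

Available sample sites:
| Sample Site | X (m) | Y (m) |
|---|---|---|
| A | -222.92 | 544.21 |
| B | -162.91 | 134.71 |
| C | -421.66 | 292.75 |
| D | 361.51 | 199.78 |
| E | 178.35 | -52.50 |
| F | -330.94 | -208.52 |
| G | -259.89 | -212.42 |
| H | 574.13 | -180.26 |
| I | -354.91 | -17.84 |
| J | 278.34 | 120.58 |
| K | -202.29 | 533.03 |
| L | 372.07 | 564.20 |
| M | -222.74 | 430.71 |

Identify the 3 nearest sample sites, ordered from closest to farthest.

Distances from (102.56, 66.01):
A: √((-325.48)² + (478.20)²) = √(105937.2304 + 228675.2400) = 578.46 m
B: √((-265.47)² + (68.70)²) = √(70474.3209 + 4719.6900) = 274.22 m
C: √((-524.22)² + (226.74)²) = √(274806.6084 + 51411.0276) = 571.15 m
D: √((258.95)² + (133.77)²) = √(67055.1025 + 17894.4129) = 291.46 m
E: √((75.79)² + (-118.51)²) = √(5744.1241 + 14044.6201) = 140.67 m
F: √((-433.50)² + (-274.53)²) = √(187922.2500 + 75366.7209) = 513.12 m
G: √((-362.45)² + (-278.43)²) = √(131370.0025 + 77523.2649) = 457.05 m
H: √((471.57)² + (-246.27)²) = √(222378.2649 + 60648.9129) = 532.00 m
I: √((-457.47)² + (-83.85)²) = √(209278.8009 + 7030.8225) = 465.09 m
J: √((175.78)² + (54.57)²) = √(30898.6084 + 2977.8849) = 184.06 m
K: √((-304.85)² + (467.02)²) = √(92933.5225 + 218107.6804) = 557.71 m
L: √((269.51)² + (498.19)²) = √(72635.6401 + 248193.2761) = 566.42 m
M: √((-325.30)² + (364.70)²) = √(105820.0900 + 133006.0900) = 488.70 m
Sorted: E (140.67 m) < J (184.06 m) < B (274.22 m) < D (291.46 m) < G (457.05 m) < …

E, J, B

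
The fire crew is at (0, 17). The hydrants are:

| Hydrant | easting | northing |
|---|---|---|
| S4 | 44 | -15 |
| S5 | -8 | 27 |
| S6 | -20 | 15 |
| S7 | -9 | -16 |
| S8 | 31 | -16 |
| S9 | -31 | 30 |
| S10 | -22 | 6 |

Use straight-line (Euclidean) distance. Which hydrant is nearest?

S5

Distances from (0, 17):
S4: √((44)² + (-32)²) = √(1936.000 + 1024.000) = 54.4
S5: √((-8)² + (10)²) = √(64.000 + 100.000) = 12.8
S6: √((-20)² + (-2)²) = √(400.000 + 4.000) = 20.1
S7: √((-9)² + (-33)²) = √(81.000 + 1089.000) = 34.2
S8: √((31)² + (-33)²) = √(961.000 + 1089.000) = 45.3
S9: √((-31)² + (13)²) = √(961.000 + 169.000) = 33.6
S10: √((-22)² + (-11)²) = √(484.000 + 121.000) = 24.6
Minimum: S5 at 12.8.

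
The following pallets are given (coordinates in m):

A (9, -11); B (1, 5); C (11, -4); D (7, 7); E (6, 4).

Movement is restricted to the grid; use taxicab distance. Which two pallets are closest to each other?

Pairwise distances:
D–E: |-1| + |-3| = 1 + 3 = 4 m
B–E: |5| + |-1| = 5 + 1 = 6 m
B–D: |6| + |2| = 6 + 2 = 8 m
A–C: |2| + |7| = 2 + 7 = 9 m
C–E: |-5| + |8| = 5 + 8 = 13 m
C–D: |-4| + |11| = 4 + 11 = 15 m
A–E: |-3| + |15| = 3 + 15 = 18 m
B–C: |10| + |-9| = 10 + 9 = 19 m
A–D: |-2| + |18| = 2 + 18 = 20 m
A–B: |-8| + |16| = 8 + 16 = 24 m
Closest pair: D–E at 4 m.

D and E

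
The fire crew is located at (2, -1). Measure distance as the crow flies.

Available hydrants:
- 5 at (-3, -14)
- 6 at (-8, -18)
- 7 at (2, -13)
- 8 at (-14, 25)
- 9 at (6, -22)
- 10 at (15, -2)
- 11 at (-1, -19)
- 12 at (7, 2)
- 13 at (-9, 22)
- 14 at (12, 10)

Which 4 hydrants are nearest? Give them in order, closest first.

12, 7, 10, 5

Distances from (2, -1):
5: 13.9
6: 19.7
7: 12.0
8: 30.5
9: 21.4
10: 13.0
11: 18.2
12: 5.8
13: 25.5
14: 14.9
Sorted: 12 (5.8) < 7 (12.0) < 10 (13.0) < 5 (13.9) < 14 (14.9) < 11 (18.2) < …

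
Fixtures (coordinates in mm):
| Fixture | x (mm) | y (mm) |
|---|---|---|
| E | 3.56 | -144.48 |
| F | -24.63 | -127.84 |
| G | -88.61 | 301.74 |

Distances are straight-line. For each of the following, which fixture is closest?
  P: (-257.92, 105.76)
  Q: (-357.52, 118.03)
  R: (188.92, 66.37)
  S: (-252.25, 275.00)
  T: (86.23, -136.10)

P at (-257.92, 105.76):
  E: 361.93 mm
  F: 330.14 mm
  G: 258.99 mm
  → nearest: G (258.99 mm)
Q at (-357.52, 118.03):
  E: 446.42 mm
  F: 413.85 mm
  G: 325.67 mm
  → nearest: G (325.67 mm)
R at (188.92, 66.37):
  E: 280.74 mm
  F: 288.65 mm
  G: 363.90 mm
  → nearest: E (280.74 mm)
S at (-252.25, 275.00):
  E: 491.33 mm
  F: 462.70 mm
  G: 165.81 mm
  → nearest: G (165.81 mm)
T at (86.23, -136.10):
  E: 83.09 mm
  F: 111.17 mm
  G: 471.46 mm
  → nearest: E (83.09 mm)

P→G; Q→G; R→E; S→G; T→E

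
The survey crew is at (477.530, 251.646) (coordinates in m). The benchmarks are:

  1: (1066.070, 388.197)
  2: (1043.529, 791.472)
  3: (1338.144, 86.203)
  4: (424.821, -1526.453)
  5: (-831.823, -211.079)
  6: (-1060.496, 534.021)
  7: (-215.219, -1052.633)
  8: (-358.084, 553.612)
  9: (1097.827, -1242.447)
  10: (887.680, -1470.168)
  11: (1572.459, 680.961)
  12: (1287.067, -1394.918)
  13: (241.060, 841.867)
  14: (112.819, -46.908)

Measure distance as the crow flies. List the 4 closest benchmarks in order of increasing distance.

14, 1, 13, 2

Distances from (477.530, 251.646):
1: 604.173 m
2: 782.155 m
3: 876.372 m
4: 1778.880 m
5: 1388.712 m
6: 1563.733 m
7: 1476.836 m
8: 888.501 m
9: 1617.740 m
10: 1769.991 m
11: 1176.087 m
12: 1834.809 m
13: 635.829 m
14: 471.326 m
Sorted: 14 (471.326 m) < 1 (604.173 m) < 13 (635.829 m) < 2 (782.155 m) < 3 (876.372 m) < 8 (888.501 m) < …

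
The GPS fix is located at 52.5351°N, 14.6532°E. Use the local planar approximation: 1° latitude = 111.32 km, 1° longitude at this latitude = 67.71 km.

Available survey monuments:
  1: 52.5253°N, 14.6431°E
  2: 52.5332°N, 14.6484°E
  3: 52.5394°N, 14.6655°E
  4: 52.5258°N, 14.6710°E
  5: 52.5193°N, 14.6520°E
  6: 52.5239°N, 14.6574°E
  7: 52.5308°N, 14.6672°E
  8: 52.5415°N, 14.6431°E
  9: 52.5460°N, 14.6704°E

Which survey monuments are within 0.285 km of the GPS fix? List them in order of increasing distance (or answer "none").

Distances from 52.5351°N, 14.6532°E:
1: √((-0.0098·111.32)² + (-0.0101·67.71)²) = √(1.190141 + 0.467680) = 1.2876 km
2: √((-0.0019·111.32)² + (-0.0048·67.71)²) = √(0.044736 + 0.105630) = 0.3878 km
3: √((0.0043·111.32)² + (0.0123·67.71)²) = √(0.229131 + 0.693611) = 0.9606 km
4: √((-0.0093·111.32)² + (0.0178·67.71)²) = √(1.071796 + 1.452599) = 1.5888 km
5: √((-0.0158·111.32)² + (-0.0012·67.71)²) = √(3.093574 + 0.006602) = 1.7607 km
6: √((-0.0112·111.32)² + (0.0042·67.71)²) = √(1.554470 + 0.080873) = 1.2788 km
7: √((-0.0043·111.32)² + (0.0140·67.71)²) = √(0.229131 + 0.898590) = 1.0619 km
8: √((0.0064·111.32)² + (-0.0101·67.71)²) = √(0.507582 + 0.467680) = 0.9876 km
9: √((0.0109·111.32)² + (0.0172·67.71)²) = √(1.472310 + 1.356321) = 1.6819 km
Threshold 0.285 km: none within range.

none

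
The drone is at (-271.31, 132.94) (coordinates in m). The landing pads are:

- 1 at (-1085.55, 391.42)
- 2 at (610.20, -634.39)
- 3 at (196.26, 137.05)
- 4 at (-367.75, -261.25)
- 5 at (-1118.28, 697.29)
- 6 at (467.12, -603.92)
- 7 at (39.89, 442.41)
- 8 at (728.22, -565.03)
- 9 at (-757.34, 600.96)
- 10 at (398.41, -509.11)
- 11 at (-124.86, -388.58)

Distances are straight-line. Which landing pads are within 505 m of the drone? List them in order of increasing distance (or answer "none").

4, 7, 3

Distances from (-271.31, 132.94):
1: 854.28 m
2: 1168.70 m
3: 467.59 m
4: 405.82 m
5: 1017.77 m
6: 1043.19 m
7: 438.88 m
8: 1219.11 m
9: 674.74 m
10: 927.77 m
11: 541.69 m
Threshold 505 m: 4 (405.82 m), 7 (438.88 m), 3 (467.59 m) are within range.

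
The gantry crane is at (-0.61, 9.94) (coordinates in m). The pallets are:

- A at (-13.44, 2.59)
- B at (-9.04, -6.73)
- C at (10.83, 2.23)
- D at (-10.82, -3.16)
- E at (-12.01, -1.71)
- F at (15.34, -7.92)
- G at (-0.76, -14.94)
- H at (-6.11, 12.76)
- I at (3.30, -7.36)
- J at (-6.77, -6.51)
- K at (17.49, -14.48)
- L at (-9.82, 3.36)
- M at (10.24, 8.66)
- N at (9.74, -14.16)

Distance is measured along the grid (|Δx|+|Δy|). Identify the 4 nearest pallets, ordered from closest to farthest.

H, M, L, C

Distances from (-0.61, 9.94):
A: |-12.83| + |-7.35| = 12.83 + 7.35 = 20.18 m
B: |-8.43| + |-16.67| = 8.43 + 16.67 = 25.10 m
C: |11.44| + |-7.71| = 11.44 + 7.71 = 19.15 m
D: |-10.21| + |-13.10| = 10.21 + 13.10 = 23.31 m
E: |-11.40| + |-11.65| = 11.40 + 11.65 = 23.05 m
F: |15.95| + |-17.86| = 15.95 + 17.86 = 33.81 m
G: |-0.15| + |-24.88| = 0.15 + 24.88 = 25.03 m
H: |-5.50| + |2.82| = 5.50 + 2.82 = 8.32 m
I: |3.91| + |-17.30| = 3.91 + 17.30 = 21.21 m
J: |-6.16| + |-16.45| = 6.16 + 16.45 = 22.61 m
K: |18.10| + |-24.42| = 18.10 + 24.42 = 42.52 m
L: |-9.21| + |-6.58| = 9.21 + 6.58 = 15.79 m
M: |10.85| + |-1.28| = 10.85 + 1.28 = 12.13 m
N: |10.35| + |-24.10| = 10.35 + 24.10 = 34.45 m
Sorted: H (8.32 m) < M (12.13 m) < L (15.79 m) < C (19.15 m) < A (20.18 m) < I (21.21 m) < …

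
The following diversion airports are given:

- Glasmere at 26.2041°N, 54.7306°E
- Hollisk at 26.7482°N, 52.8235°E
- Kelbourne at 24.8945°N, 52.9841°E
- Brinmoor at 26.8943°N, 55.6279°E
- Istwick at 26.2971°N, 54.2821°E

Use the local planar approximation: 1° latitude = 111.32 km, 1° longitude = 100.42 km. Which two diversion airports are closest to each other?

Glasmere and Istwick

Pairwise distances:
Glasmere–Hollisk: 200.8609 km
Glasmere–Kelbourne: 228.0626 km
Glasmere–Brinmoor: 118.4169 km
Glasmere–Istwick: 46.2129 km
Hollisk–Kelbourne: 206.9831 km
Hollisk–Brinmoor: 282.0871 km
Hollisk–Istwick: 154.8416 km
Kelbourne–Brinmoor: 346.4734 km
Kelbourne–Istwick: 203.3931 km
Brinmoor–Istwick: 150.6116 km
Closest pair: Glasmere–Istwick at 46.2129 km.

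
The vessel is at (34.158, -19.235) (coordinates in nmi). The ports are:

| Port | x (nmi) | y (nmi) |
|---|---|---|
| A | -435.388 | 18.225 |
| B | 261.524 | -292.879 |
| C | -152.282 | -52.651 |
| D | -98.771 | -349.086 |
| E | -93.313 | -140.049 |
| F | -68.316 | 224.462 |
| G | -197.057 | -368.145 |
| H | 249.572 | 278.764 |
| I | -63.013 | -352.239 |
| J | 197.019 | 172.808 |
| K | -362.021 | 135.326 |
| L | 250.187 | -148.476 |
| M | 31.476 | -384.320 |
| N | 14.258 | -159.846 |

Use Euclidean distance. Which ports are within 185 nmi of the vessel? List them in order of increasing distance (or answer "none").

N, E

Distances from (34.158, -19.235):
A: √((-469.546)² + (37.460)²) = √(220473.44612 + 1403.25160) = 471.038 nmi
B: √((227.366)² + (-273.644)²) = √(51695.29796 + 74881.03874) = 355.776 nmi
C: √((-186.440)² + (-33.416)²) = √(34759.87360 + 1116.62906) = 189.411 nmi
D: √((-132.929)² + (-329.851)²) = √(17670.11904 + 108801.68220) = 355.629 nmi
E: √((-127.471)² + (-120.814)²) = √(16248.85584 + 14596.02260) = 175.627 nmi
F: √((-102.474)² + (243.697)²) = √(10500.92068 + 59388.22781) = 264.366 nmi
G: √((-231.215)² + (-348.910)²) = √(53460.37622 + 121738.18810) = 418.567 nmi
H: √((215.414)² + (297.999)²) = √(46403.19140 + 88803.40400) = 367.704 nmi
I: √((-97.171)² + (-333.004)²) = √(9442.20324 + 110891.66402) = 346.892 nmi
J: √((162.861)² + (192.043)²) = √(26523.70532 + 36880.51385) = 251.802 nmi
K: √((-396.179)² + (154.561)²) = √(156957.80004 + 23889.10272) = 425.261 nmi
L: √((216.029)² + (-129.241)²) = √(46668.52884 + 16703.23608) = 251.737 nmi
M: √((-2.682)² + (-365.085)²) = √(7.19312 + 133287.05722) = 365.095 nmi
N: √((-19.900)² + (-140.611)²) = √(396.01000 + 19771.45332) = 142.012 nmi
Threshold 185 nmi: N (142.012 nmi), E (175.627 nmi) are within range.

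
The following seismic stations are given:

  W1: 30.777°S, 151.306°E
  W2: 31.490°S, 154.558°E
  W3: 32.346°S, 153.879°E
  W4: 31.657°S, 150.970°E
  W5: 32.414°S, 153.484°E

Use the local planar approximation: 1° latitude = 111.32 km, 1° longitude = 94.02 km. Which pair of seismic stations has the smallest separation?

W3 and W5

Pairwise distances:
W1–W2: 315.887 km
W1–W3: 298.377 km
W1–W4: 102.929 km
W1–W5: 274.119 km
W2–W3: 114.698 km
W2–W4: 337.856 km
W2–W5: 144.141 km
W3–W4: 284.055 km
W3–W5: 37.902 km
W4–W5: 250.939 km
Closest pair: W3–W5 at 37.902 km.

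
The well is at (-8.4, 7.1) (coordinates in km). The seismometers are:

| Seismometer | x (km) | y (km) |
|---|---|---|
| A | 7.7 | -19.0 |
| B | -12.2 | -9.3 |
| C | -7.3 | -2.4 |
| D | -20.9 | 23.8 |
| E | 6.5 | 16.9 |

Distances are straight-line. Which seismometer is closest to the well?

C

Distances from (-8.4, 7.1):
A: 30.7 km
B: 16.8 km
C: 9.6 km
D: 20.9 km
E: 17.8 km
Minimum: C at 9.6 km.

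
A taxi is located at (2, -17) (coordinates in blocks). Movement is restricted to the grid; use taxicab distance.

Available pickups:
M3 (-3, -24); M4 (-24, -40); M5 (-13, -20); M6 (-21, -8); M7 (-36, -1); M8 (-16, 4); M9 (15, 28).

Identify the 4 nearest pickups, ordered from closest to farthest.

M3, M5, M6, M8

Distances from (2, -17):
M3: 12 blocks
M4: 49 blocks
M5: 18 blocks
M6: 32 blocks
M7: 54 blocks
M8: 39 blocks
M9: 58 blocks
Sorted: M3 (12 blocks) < M5 (18 blocks) < M6 (32 blocks) < M8 (39 blocks) < M4 (49 blocks) < M7 (54 blocks) < …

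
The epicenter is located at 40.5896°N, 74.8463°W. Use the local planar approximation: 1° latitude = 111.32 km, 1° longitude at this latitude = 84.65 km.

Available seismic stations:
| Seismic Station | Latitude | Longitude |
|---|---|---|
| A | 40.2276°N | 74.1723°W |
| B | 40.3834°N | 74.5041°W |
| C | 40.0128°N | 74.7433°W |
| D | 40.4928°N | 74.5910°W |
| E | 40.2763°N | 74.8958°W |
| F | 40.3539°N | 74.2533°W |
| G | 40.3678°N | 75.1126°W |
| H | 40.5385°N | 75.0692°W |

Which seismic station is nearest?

Distances from 40.5896°N, 74.8463°W:
A: √((-0.3620·111.32)² + (0.6740·84.65)²) = √(1623.915909 + 3255.170327) = 69.8505 km
B: √((-0.2062·111.32)² + (0.3422·84.65)²) = √(526.894563 + 839.100414) = 36.9594 km
C: √((-0.5768·111.32)² + (0.1030·84.65)²) = √(4122.843966 + 76.020089) = 64.7986 km
D: √((-0.0968·111.32)² + (0.2553·84.65)²) = √(116.117348 + 467.041588) = 24.1487 km
E: √((-0.3133·111.32)² + (-0.0495·84.65)²) = √(1216.374158 + 17.557567) = 35.1274 km
F: √((-0.2357·111.32)² + (0.5930·84.65)²) = √(688.439151 + 2519.783987) = 56.6412 km
G: √((-0.2218·111.32)² + (-0.2663·84.65)²) = √(609.634419 + 508.155064) = 33.4334 km
H: √((-0.0511·111.32)² + (-0.2229·84.65)²) = √(32.358486 + 356.019726) = 19.7073 km
Minimum: H at 19.7073 km.

H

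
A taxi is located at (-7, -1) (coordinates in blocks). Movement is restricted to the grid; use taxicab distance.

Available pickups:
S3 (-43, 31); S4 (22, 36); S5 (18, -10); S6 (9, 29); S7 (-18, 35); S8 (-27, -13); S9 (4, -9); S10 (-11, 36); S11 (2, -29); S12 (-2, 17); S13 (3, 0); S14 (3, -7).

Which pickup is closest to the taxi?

Distances from (-7, -1):
S3: 68 blocks
S4: 66 blocks
S5: 34 blocks
S6: 46 blocks
S7: 47 blocks
S8: 32 blocks
S9: 19 blocks
S10: 41 blocks
S11: 37 blocks
S12: 23 blocks
S13: 11 blocks
S14: 16 blocks
Minimum: S13 at 11 blocks.

S13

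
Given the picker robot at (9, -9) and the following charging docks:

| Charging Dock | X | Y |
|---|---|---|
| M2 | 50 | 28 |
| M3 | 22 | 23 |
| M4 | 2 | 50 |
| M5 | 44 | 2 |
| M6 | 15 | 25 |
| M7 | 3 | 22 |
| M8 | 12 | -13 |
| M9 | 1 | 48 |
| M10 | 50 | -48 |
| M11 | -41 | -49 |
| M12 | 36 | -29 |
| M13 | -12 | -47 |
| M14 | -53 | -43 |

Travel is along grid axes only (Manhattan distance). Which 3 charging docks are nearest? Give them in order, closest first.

M8, M7, M6

Distances from (9, -9):
M2: 78
M3: 45
M4: 66
M5: 46
M6: 40
M7: 37
M8: 7
M9: 65
M10: 80
M11: 90
M12: 47
M13: 59
M14: 96
Sorted: M8 (7) < M7 (37) < M6 (40) < M3 (45) < M5 (46) < …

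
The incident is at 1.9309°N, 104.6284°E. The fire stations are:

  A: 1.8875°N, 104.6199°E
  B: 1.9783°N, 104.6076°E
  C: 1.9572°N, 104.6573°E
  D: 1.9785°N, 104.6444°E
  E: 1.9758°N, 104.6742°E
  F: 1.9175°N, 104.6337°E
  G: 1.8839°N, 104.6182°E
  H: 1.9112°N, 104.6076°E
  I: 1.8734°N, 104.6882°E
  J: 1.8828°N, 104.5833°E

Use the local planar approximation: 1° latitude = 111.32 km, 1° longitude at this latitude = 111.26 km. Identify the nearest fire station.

Distances from 1.9309°N, 104.6284°E:
A: √((-0.0434·111.32)² + (-0.0085·111.26)²) = √(23.341344 + 0.894367) = 4.9230 km
B: √((0.0474·111.32)² + (-0.0208·111.26)²) = √(27.842170 + 5.355559) = 5.7617 km
C: √((0.0263·111.32)² + (0.0289·111.26)²) = √(8.571521 + 10.338887) = 4.3486 km
D: √((0.0476·111.32)² + (0.0160·111.26)²) = √(28.077621 + 3.168970) = 5.5899 km
E: √((0.0449·111.32)² + (0.0458·111.26)²) = √(24.982683 + 25.966240) = 7.1379 km
F: √((-0.0134·111.32)² + (0.0053·111.26)²) = √(2.225133 + 0.347720) = 1.6040 km
G: √((-0.0470·111.32)² + (-0.0102·111.26)²) = √(27.374243 + 1.287889) = 5.3537 km
H: √((-0.0197·111.32)² + (-0.0208·111.26)²) = √(4.809267 + 5.355559) = 3.1882 km
I: √((-0.0575·111.32)² + (0.0598·111.26)²) = √(40.971521 + 44.267040) = 9.2325 km
J: √((-0.0481·111.32)² + (-0.0451·111.26)²) = √(28.670585 + 25.178578) = 7.3382 km
Minimum: F at 1.6040 km.

F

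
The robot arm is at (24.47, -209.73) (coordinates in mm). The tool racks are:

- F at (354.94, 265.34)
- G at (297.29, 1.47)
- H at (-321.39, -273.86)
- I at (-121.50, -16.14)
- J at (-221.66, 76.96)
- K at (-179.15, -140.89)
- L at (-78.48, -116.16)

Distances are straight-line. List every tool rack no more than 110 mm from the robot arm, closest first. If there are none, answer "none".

none

Distances from (24.47, -209.73):
F: √((330.47)² + (475.07)²) = √(109210.4209 + 225691.5049) = 578.71 mm
G: √((272.82)² + (211.20)²) = √(74430.7524 + 44605.4400) = 345.02 mm
H: √((-345.86)² + (-64.13)²) = √(119619.1396 + 4112.6569) = 351.76 mm
I: √((-145.97)² + (193.59)²) = √(21307.2409 + 37477.0881) = 242.45 mm
J: √((-246.13)² + (286.69)²) = √(60579.9769 + 82191.1561) = 377.85 mm
K: √((-203.62)² + (68.84)²) = √(41461.1044 + 4738.9456) = 214.94 mm
L: √((-102.95)² + (93.57)²) = √(10598.7025 + 8755.3449) = 139.12 mm
Threshold 110 mm: none within range.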